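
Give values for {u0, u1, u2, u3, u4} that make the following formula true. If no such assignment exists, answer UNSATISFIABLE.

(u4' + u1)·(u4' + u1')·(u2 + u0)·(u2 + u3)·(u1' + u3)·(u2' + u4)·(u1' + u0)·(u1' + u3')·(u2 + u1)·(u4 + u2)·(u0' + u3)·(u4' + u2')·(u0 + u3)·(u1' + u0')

UNSATISFIABLE

Case u4 = 0:
(u2') alone gives u2 = 0.
Now (u2) is unsatisfied and unit — conflict.
That branch fails; take u4 = 1 instead.
(u1) alone gives u1 = 1.
Now (u1') is unsatisfied and unit — conflict.
Neither u4 = 1 nor u4 = 0 works.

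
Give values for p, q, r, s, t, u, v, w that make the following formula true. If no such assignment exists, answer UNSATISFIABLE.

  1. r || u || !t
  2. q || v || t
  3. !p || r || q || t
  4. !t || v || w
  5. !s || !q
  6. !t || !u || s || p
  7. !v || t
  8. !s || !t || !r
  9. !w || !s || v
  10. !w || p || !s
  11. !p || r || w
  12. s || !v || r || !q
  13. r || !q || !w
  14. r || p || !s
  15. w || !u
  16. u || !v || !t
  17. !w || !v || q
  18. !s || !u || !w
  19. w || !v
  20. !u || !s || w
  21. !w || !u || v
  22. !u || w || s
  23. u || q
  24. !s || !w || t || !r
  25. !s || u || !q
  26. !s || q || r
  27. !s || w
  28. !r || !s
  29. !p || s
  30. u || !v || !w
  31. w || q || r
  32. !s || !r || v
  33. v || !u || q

p ↦ false; q ↦ true; r ↦ false; s ↦ false; t ↦ false; u ↦ false; v ↦ false; w ↦ false

Branch on s: set s = false.
The clause (!p) is unit, so p = false.
Branch on t: set t = false.
The clause (!v) is unit, so v = false.
The clause (q) is unit, so q = true.
Branch on r: set r = false.
The clause (!w) is unit, so w = false.
The clause (!u) is unit, so u = false.
Every clause now holds.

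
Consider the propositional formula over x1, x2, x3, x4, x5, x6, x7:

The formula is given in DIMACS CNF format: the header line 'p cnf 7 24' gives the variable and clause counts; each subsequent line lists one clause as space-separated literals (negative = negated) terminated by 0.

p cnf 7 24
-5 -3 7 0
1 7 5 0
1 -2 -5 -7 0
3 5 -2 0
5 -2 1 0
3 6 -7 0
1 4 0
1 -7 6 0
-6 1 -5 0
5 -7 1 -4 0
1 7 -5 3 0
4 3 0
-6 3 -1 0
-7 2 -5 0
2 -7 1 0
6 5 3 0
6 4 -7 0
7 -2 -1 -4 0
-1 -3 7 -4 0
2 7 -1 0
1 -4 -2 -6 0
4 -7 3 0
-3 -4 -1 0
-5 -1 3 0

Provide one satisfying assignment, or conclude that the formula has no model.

x1 ↦ True; x2 ↦ True; x3 ↦ True; x4 ↦ False; x5 ↦ True; x6 ↦ True; x7 ↦ True

Suppose x1 = True.
Suppose x4 = False.
From the singleton clause (x3), x3 = True.
Suppose x5 = True.
From the singleton clause (x7), x7 = True.
From the singleton clause (x2), x2 = True.
From the singleton clause (x6), x6 = True.
This assignment satisfies each clause.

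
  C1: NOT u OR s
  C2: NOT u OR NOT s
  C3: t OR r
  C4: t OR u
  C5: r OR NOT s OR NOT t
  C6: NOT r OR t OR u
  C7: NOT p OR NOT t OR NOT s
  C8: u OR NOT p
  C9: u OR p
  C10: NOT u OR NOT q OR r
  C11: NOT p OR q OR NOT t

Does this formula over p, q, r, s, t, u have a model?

Case u = false:
Unit clause (t) forces t = true.
Unit clause (NOT p) forces p = false.
But (p) is also a unit clause — contradiction.
That branch fails; take u = true instead.
Unit clause (s) forces s = true.
But (NOT s) is also a unit clause — contradiction.
Neither u = true nor u = false works.
No assignment satisfies every clause.

No, unsatisfiable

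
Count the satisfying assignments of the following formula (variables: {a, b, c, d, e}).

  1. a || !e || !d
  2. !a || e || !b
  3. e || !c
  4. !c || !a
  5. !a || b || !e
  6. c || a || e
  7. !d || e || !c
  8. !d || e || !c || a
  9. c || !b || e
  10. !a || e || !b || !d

8

There are 2^5 = 32 truth assignments over (a, b, c, d, e).
Split on c. With c = true, the clauses containing c are satisfied and !c drops from the rest; 2 of the 2^4 = 16 assignments to the other variables satisfy what remains.
With c = false, by the same count on the reduced clause set, 6 assignments work.
Total: 2 + 6 = 8.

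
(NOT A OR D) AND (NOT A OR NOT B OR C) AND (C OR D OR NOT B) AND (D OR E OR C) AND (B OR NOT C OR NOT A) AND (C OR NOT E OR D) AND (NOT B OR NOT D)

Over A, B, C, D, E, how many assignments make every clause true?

10

There are 2^5 = 32 truth assignments over (A, B, C, D, E).
Split on B. With B = true, the clauses containing B are satisfied and NOT B drops from the rest; 2 of the 2^4 = 16 assignments to the other variables satisfy what remains.
With B = false, by the same count on the reduced clause set, 8 assignments work.
Total: 2 + 8 = 10.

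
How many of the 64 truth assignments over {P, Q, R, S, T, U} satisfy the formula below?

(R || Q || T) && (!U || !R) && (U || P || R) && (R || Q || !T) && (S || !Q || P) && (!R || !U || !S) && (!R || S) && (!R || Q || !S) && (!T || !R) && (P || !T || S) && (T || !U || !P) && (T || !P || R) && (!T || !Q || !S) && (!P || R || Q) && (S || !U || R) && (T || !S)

1

There are 2^6 = 64 truth assignments over (P, Q, R, S, T, U).
Split on Q. With Q = true, the clauses containing Q are satisfied and !Q drops from the rest; 1 of the 2^5 = 32 assignments to the other variables satisfy what remains.
With Q = false, by the same count on the reduced clause set, 0 assignments work.
(One model: P=T, Q=T, R=F, S=F, T=T, U=F.)
Total: 1 + 0 = 1.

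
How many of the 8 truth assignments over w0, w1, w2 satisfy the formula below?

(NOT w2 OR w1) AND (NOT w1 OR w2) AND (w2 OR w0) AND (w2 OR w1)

There are 2^3 = 8 truth assignments over (w0, w1, w2).
Check each against the 4 clauses (columns in the order w0, w1, w2):
  F F F  ✗ fails (w2 OR w0)
  F F T  ✗ fails (NOT w2 OR w1)
  F T F  ✗ fails (NOT w1 OR w2)
  F T T  ✓ satisfies all
  T F F  ✗ fails (w2 OR w1)
  T F T  ✗ fails (NOT w2 OR w1)
  T T F  ✗ fails (NOT w1 OR w2)
  T T T  ✓ satisfies all
2 of the 8 rows are models.

2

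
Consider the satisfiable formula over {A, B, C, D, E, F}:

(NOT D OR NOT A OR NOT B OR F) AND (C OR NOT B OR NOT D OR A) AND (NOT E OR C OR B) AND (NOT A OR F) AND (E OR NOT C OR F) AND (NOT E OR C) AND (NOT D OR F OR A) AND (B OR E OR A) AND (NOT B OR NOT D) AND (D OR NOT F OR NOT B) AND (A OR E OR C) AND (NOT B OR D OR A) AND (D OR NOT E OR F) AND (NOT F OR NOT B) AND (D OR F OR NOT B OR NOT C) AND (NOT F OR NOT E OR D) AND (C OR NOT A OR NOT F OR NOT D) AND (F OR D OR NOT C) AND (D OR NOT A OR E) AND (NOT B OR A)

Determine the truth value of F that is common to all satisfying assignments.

True

Suppose F = false.
Unit clause (NOT A) forces A = false.
Unit clause (NOT D) forces D = false.
Unit clause (NOT B) forces B = false.
Unit clause (E) forces E = true.
Now (NOT E) is unsatisfied and unit — conflict.
So every satisfying assignment has F = True.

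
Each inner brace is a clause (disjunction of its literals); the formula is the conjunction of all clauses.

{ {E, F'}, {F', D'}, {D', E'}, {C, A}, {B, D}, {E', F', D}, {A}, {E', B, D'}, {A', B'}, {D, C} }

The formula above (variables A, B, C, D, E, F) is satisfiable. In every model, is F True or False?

Suppose F = 1.
Unit clause (E) forces E = 1.
Unit clause (D') forces D = 0.
That conflicts with the unit clause (D).
So every satisfying assignment has F = False.

False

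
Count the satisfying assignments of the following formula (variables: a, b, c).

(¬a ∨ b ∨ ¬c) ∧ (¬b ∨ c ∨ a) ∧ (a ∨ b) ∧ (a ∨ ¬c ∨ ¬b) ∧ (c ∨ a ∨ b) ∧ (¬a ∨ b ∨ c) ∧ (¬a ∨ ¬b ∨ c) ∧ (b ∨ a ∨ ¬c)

1

There are 2^3 = 8 truth assignments over (a, b, c).
Check each against the 8 clauses (columns in the order a, b, c):
  F F F  ✗ fails (a ∨ b)
  F F T  ✗ fails (a ∨ b)
  F T F  ✗ fails (¬b ∨ c ∨ a)
  F T T  ✗ fails (a ∨ ¬c ∨ ¬b)
  T F F  ✗ fails (¬a ∨ b ∨ c)
  T F T  ✗ fails (¬a ∨ b ∨ ¬c)
  T T F  ✗ fails (¬a ∨ ¬b ∨ c)
  T T T  ✓ satisfies all
1 of the 8 rows is a model.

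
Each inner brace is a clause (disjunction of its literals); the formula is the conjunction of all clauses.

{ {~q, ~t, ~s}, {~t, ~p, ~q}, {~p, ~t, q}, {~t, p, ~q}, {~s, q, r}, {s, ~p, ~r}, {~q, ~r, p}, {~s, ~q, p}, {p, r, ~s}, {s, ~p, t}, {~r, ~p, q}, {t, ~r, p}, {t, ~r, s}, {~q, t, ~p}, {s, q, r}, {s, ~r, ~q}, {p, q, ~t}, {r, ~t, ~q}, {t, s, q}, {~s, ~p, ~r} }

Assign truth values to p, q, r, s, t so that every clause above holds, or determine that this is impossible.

Branch on q: set q = 1.
Branch on t: set t = 0.
From the singleton clause (~p), p = 0.
From the singleton clause (~r), r = 0.
From the singleton clause (~s), s = 0.
All clauses are satisfied.

p=0, q=1, r=0, s=0, t=0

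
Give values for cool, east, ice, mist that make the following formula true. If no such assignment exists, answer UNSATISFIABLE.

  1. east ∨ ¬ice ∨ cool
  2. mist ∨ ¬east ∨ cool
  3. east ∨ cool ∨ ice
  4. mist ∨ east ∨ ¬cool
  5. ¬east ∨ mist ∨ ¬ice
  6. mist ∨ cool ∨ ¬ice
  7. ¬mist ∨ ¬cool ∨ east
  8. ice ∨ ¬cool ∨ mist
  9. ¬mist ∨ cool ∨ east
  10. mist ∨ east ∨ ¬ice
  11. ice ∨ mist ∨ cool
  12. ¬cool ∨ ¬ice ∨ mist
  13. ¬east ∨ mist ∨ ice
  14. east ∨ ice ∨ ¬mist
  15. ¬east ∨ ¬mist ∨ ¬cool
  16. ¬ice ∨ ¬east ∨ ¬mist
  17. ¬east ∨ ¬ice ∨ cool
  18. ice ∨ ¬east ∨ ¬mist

UNSATISFIABLE

Suppose east = True.
Suppose mist = True.
(¬cool) alone gives cool = False.
(¬ice) alone gives ice = False.
Now (ice) is unsatisfied and unit — conflict.
Backtrack on mist: now try mist = False.
(cool) alone gives cool = True.
(¬ice) alone gives ice = False.
Now (ice) is unsatisfied and unit — conflict.
Both values of mist lead to a conflict.
Backtrack on east: now try east = False.
Suppose ice = False.
(cool) alone gives cool = True.
(mist) alone gives mist = True.
Now (¬mist) is unsatisfied and unit — conflict.
Backtrack on ice: now try ice = True.
(cool) alone gives cool = True.
(mist) alone gives mist = True.
Now (¬mist) is unsatisfied and unit — conflict.
Both values of ice lead to a conflict.
Both values of east lead to a conflict.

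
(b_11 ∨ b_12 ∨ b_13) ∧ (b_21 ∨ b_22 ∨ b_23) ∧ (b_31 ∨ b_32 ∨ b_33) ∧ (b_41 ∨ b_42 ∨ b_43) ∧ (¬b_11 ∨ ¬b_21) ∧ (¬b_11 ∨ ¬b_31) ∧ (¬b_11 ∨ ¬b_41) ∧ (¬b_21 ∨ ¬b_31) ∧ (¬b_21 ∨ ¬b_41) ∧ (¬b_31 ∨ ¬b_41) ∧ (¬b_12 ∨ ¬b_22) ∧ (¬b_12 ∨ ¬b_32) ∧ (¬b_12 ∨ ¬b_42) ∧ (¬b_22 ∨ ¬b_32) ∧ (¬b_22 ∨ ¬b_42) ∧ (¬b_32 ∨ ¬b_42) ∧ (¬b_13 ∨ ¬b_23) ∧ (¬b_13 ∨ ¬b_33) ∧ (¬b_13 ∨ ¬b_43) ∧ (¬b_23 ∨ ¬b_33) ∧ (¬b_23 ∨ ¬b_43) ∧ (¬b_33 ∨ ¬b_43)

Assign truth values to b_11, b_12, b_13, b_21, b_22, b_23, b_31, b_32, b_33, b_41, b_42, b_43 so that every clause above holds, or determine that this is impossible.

UNSATISFIABLE

Suppose b_11 = False.
Suppose b_12 = True.
(¬b_22) alone gives b_22 = False.
(¬b_32) alone gives b_32 = False.
(¬b_42) alone gives b_42 = False.
Suppose b_21 = True.
(¬b_31) alone gives b_31 = False.
(b_33) alone gives b_33 = True.
(¬b_41) alone gives b_41 = False.
(b_43) alone gives b_43 = True.
Now (¬b_43) is unsatisfied and unit — conflict.
Undo b_21 and try b_21 = False.
(b_23) alone gives b_23 = True.
(¬b_13) alone gives b_13 = False.
(¬b_33) alone gives b_33 = False.
(b_31) alone gives b_31 = True.
(¬b_41) alone gives b_41 = False.
(b_43) alone gives b_43 = True.
Now (¬b_43) is unsatisfied and unit — conflict.
Both values of b_21 lead to a conflict.
Undo b_12 and try b_12 = False.
(b_13) alone gives b_13 = True.
(¬b_23) alone gives b_23 = False.
(¬b_33) alone gives b_33 = False.
(¬b_43) alone gives b_43 = False.
Suppose b_21 = True.
(¬b_31) alone gives b_31 = False.
(b_32) alone gives b_32 = True.
(¬b_41) alone gives b_41 = False.
(b_42) alone gives b_42 = True.
Now (¬b_42) is unsatisfied and unit — conflict.
Undo b_21 and try b_21 = False.
(b_22) alone gives b_22 = True.
(¬b_32) alone gives b_32 = False.
(b_31) alone gives b_31 = True.
(¬b_41) alone gives b_41 = False.
(b_42) alone gives b_42 = True.
Now (¬b_42) is unsatisfied and unit — conflict.
Both values of b_21 lead to a conflict.
Both values of b_12 lead to a conflict.
Undo b_11 and try b_11 = True.
(¬b_21) alone gives b_21 = False.
(¬b_31) alone gives b_31 = False.
(¬b_41) alone gives b_41 = False.
Suppose b_22 = True.
(¬b_12) alone gives b_12 = False.
(¬b_32) alone gives b_32 = False.
(b_33) alone gives b_33 = True.
(¬b_42) alone gives b_42 = False.
(b_43) alone gives b_43 = True.
Now (¬b_43) is unsatisfied and unit — conflict.
Undo b_22 and try b_22 = False.
(b_23) alone gives b_23 = True.
(¬b_13) alone gives b_13 = False.
(¬b_33) alone gives b_33 = False.
(b_32) alone gives b_32 = True.
(¬b_12) alone gives b_12 = False.
(¬b_42) alone gives b_42 = False.
(b_43) alone gives b_43 = True.
Now (¬b_43) is unsatisfied and unit — conflict.
Both values of b_22 lead to a conflict.
Both values of b_11 lead to a conflict.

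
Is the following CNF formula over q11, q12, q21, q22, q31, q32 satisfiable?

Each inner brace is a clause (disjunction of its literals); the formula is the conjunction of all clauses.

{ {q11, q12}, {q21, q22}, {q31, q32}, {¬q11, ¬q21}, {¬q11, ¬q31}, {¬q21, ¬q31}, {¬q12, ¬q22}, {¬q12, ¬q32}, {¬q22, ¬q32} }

Unsatisfiable

Suppose q11 = True.
(¬q21) alone gives q21 = False.
(q22) alone gives q22 = True.
(¬q31) alone gives q31 = False.
(q32) alone gives q32 = True.
Now (¬q32) is unsatisfied and unit — conflict.
Backtrack on q11: now try q11 = False.
(q12) alone gives q12 = True.
(¬q22) alone gives q22 = False.
(q21) alone gives q21 = True.
(¬q31) alone gives q31 = False.
(q32) alone gives q32 = True.
Now (¬q32) is unsatisfied and unit — conflict.
Both values of q11 lead to a conflict.
No assignment satisfies every clause.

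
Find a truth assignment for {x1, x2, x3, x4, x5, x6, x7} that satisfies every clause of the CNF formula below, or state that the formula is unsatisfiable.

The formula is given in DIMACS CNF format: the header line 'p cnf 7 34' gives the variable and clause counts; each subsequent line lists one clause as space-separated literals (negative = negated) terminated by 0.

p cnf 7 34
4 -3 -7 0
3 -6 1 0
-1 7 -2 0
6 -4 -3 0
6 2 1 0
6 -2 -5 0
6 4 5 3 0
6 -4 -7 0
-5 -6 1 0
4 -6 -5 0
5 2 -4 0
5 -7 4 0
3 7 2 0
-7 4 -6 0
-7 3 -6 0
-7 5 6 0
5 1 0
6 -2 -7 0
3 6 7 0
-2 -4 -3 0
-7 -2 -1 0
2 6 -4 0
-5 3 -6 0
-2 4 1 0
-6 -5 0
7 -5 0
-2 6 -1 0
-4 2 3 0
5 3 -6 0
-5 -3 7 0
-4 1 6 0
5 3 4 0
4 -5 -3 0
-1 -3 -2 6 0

x1=True; x2=False; x3=True; x4=False; x5=False; x6=True; x7=False

Case x5 = False:
Unit clause (x1) forces x1 = True.
Case x7 = False:
Unit clause (¬x2) forces x2 = False.
Unit clause (¬x4) forces x4 = False.
Unit clause (x3) forces x3 = True.
Every clause is now satisfied; x6 is unconstrained.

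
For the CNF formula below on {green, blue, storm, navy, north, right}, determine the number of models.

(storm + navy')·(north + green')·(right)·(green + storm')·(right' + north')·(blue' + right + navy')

There are 2^6 = 64 truth assignments over (green, blue, storm, navy, north, right).
Split on right. With right = 1, the clauses containing right are satisfied and right' drops from the rest; 2 of the 2^5 = 32 assignments to the other variables satisfy what remains.
With right = 0, by the same count on the reduced clause set, 0 assignments work.
Total: 2 + 0 = 2.

2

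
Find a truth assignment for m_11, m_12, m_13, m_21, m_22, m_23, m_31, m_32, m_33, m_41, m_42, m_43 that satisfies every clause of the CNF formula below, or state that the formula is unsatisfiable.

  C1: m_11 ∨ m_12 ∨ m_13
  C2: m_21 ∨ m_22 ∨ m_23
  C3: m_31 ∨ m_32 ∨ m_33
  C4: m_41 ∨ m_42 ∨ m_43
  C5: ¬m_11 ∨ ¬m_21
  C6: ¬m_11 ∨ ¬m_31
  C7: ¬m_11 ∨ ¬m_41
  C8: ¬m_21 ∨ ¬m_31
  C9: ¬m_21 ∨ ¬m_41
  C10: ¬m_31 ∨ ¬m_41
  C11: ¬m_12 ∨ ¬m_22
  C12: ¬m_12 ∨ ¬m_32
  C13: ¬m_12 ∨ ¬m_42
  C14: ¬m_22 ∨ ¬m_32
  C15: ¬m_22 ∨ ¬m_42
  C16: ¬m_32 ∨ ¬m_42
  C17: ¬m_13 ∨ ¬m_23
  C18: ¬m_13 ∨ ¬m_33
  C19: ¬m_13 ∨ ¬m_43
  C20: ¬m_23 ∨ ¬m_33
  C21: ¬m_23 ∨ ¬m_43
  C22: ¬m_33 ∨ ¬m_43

UNSATISFIABLE

Try m_11 = False.
Try m_12 = True.
From the singleton clause (¬m_22), m_22 = False.
From the singleton clause (¬m_32), m_32 = False.
From the singleton clause (¬m_42), m_42 = False.
Try m_21 = True.
From the singleton clause (¬m_31), m_31 = False.
From the singleton clause (m_33), m_33 = True.
From the singleton clause (¬m_41), m_41 = False.
From the singleton clause (m_43), m_43 = True.
Now (¬m_43) is unsatisfied and unit — conflict.
So m_21 must be the other value — set m_21 = False.
From the singleton clause (m_23), m_23 = True.
From the singleton clause (¬m_13), m_13 = False.
From the singleton clause (¬m_33), m_33 = False.
From the singleton clause (m_31), m_31 = True.
From the singleton clause (¬m_41), m_41 = False.
From the singleton clause (m_43), m_43 = True.
Now (¬m_43) is unsatisfied and unit — conflict.
Either choice for m_21 ends in contradiction.
So m_12 must be the other value — set m_12 = False.
From the singleton clause (m_13), m_13 = True.
From the singleton clause (¬m_23), m_23 = False.
From the singleton clause (¬m_33), m_33 = False.
From the singleton clause (¬m_43), m_43 = False.
Try m_21 = True.
From the singleton clause (¬m_31), m_31 = False.
From the singleton clause (m_32), m_32 = True.
From the singleton clause (¬m_41), m_41 = False.
From the singleton clause (m_42), m_42 = True.
Now (¬m_42) is unsatisfied and unit — conflict.
So m_21 must be the other value — set m_21 = False.
From the singleton clause (m_22), m_22 = True.
From the singleton clause (¬m_32), m_32 = False.
From the singleton clause (m_31), m_31 = True.
From the singleton clause (¬m_41), m_41 = False.
From the singleton clause (m_42), m_42 = True.
Now (¬m_42) is unsatisfied and unit — conflict.
Either choice for m_21 ends in contradiction.
Either choice for m_12 ends in contradiction.
So m_11 must be the other value — set m_11 = True.
From the singleton clause (¬m_21), m_21 = False.
From the singleton clause (¬m_31), m_31 = False.
From the singleton clause (¬m_41), m_41 = False.
Try m_22 = True.
From the singleton clause (¬m_12), m_12 = False.
From the singleton clause (¬m_32), m_32 = False.
From the singleton clause (m_33), m_33 = True.
From the singleton clause (¬m_42), m_42 = False.
From the singleton clause (m_43), m_43 = True.
Now (¬m_43) is unsatisfied and unit — conflict.
So m_22 must be the other value — set m_22 = False.
From the singleton clause (m_23), m_23 = True.
From the singleton clause (¬m_13), m_13 = False.
From the singleton clause (¬m_33), m_33 = False.
From the singleton clause (m_32), m_32 = True.
From the singleton clause (¬m_12), m_12 = False.
From the singleton clause (¬m_42), m_42 = False.
From the singleton clause (m_43), m_43 = True.
Now (¬m_43) is unsatisfied and unit — conflict.
Either choice for m_22 ends in contradiction.
Either choice for m_11 ends in contradiction.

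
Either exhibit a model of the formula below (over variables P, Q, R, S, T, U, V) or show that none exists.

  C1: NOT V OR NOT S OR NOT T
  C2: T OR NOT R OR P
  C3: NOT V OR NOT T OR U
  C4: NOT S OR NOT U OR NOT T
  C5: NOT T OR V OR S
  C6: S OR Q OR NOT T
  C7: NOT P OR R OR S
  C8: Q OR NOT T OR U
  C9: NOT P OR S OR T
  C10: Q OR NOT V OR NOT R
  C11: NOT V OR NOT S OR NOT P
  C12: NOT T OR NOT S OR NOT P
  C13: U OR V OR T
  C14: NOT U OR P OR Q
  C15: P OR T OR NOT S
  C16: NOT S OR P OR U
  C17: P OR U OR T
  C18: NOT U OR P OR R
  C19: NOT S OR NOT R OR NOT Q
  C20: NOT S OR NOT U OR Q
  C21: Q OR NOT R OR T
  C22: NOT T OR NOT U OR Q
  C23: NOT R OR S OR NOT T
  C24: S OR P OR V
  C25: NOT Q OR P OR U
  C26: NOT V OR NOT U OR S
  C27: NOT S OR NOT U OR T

UNSATISFIABLE

Branch on V: set V = false.
Branch on T: set T = false.
(U) alone gives U = true.
(NOT S) alone gives S = false.
(NOT P) alone gives P = false.
Now (P) is unsatisfied and unit — conflict.
So T must be the other value — set T = true.
(S) alone gives S = true.
(NOT U) alone gives U = false.
(Q) alone gives Q = true.
(NOT P) alone gives P = false.
Now (P) is unsatisfied and unit — conflict.
Both values of T lead to a conflict.
So V must be the other value — set V = true.
Branch on S: set S = false.
(NOT U) alone gives U = false.
(NOT T) alone gives T = false.
(NOT P) alone gives P = false.
Now (P) is unsatisfied and unit — conflict.
So S must be the other value — set S = true.
(NOT T) alone gives T = false.
(NOT P) alone gives P = false.
Now (P) is unsatisfied and unit — conflict.
Both values of S lead to a conflict.
Both values of V lead to a conflict.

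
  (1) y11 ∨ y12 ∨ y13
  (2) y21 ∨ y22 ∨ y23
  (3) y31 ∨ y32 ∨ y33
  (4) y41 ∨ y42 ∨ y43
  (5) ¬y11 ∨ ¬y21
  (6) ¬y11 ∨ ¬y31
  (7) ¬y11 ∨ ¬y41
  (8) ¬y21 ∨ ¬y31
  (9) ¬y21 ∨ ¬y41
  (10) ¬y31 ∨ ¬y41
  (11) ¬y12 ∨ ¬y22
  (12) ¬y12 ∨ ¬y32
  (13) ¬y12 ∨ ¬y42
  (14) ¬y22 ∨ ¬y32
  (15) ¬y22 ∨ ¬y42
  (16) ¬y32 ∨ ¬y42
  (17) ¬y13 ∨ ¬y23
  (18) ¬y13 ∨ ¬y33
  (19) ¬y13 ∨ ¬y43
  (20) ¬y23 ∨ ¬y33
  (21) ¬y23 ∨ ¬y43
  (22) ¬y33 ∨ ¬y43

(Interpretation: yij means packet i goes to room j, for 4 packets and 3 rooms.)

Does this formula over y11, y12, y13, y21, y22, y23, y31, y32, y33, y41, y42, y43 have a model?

Unsatisfiable

Case y11 = False:
Case y12 = True:
(¬y22) alone gives y22 = False.
(¬y32) alone gives y32 = False.
(¬y42) alone gives y42 = False.
Case y21 = True:
(¬y31) alone gives y31 = False.
(y33) alone gives y33 = True.
(¬y41) alone gives y41 = False.
(y43) alone gives y43 = True.
That conflicts with the unit clause (¬y43).
That branch fails; take y21 = False instead.
(y23) alone gives y23 = True.
(¬y13) alone gives y13 = False.
(¬y33) alone gives y33 = False.
(y31) alone gives y31 = True.
(¬y41) alone gives y41 = False.
(y43) alone gives y43 = True.
That conflicts with the unit clause (¬y43).
Either choice for y21 ends in contradiction.
That branch fails; take y12 = False instead.
(y13) alone gives y13 = True.
(¬y23) alone gives y23 = False.
(¬y33) alone gives y33 = False.
(¬y43) alone gives y43 = False.
Case y21 = True:
(¬y31) alone gives y31 = False.
(y32) alone gives y32 = True.
(¬y41) alone gives y41 = False.
(y42) alone gives y42 = True.
That conflicts with the unit clause (¬y42).
That branch fails; take y21 = False instead.
(y22) alone gives y22 = True.
(¬y32) alone gives y32 = False.
(y31) alone gives y31 = True.
(¬y41) alone gives y41 = False.
(y42) alone gives y42 = True.
That conflicts with the unit clause (¬y42).
Either choice for y21 ends in contradiction.
Either choice for y12 ends in contradiction.
That branch fails; take y11 = True instead.
(¬y21) alone gives y21 = False.
(¬y31) alone gives y31 = False.
(¬y41) alone gives y41 = False.
Case y22 = True:
(¬y12) alone gives y12 = False.
(¬y32) alone gives y32 = False.
(y33) alone gives y33 = True.
(¬y42) alone gives y42 = False.
(y43) alone gives y43 = True.
That conflicts with the unit clause (¬y43).
That branch fails; take y22 = False instead.
(y23) alone gives y23 = True.
(¬y13) alone gives y13 = False.
(¬y33) alone gives y33 = False.
(y32) alone gives y32 = True.
(¬y12) alone gives y12 = False.
(¬y42) alone gives y42 = False.
(y43) alone gives y43 = True.
That conflicts with the unit clause (¬y43).
Either choice for y22 ends in contradiction.
Either choice for y11 ends in contradiction.
No assignment satisfies every clause.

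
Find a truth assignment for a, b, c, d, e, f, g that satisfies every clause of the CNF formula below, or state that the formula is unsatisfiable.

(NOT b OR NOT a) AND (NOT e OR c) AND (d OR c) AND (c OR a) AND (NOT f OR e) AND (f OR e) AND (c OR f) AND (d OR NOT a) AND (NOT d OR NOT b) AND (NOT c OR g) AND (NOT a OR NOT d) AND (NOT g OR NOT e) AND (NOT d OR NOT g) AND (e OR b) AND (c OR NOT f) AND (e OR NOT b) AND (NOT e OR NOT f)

Case b = false:
Unit clause (e) forces e = true.
Unit clause (c) forces c = true.
Unit clause (g) forces g = true.
But (NOT g) is also a unit clause — contradiction.
So b must be the other value — set b = true.
Unit clause (NOT a) forces a = false.
Unit clause (c) forces c = true.
Unit clause (NOT d) forces d = false.
Unit clause (g) forces g = true.
Unit clause (NOT e) forces e = false.
But (e) is also a unit clause — contradiction.
Neither b = true nor b = false works.

UNSATISFIABLE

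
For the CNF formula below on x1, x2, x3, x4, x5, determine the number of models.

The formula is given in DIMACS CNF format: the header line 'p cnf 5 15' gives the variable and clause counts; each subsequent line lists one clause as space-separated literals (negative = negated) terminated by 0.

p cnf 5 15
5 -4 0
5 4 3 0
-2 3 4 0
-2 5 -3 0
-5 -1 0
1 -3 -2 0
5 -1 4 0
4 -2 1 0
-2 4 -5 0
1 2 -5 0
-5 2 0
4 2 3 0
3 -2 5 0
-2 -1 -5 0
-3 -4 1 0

2

There are 2^5 = 32 truth assignments over (x1, x2, x3, x4, x5).
Split on x5. With x5 = True, the clauses containing x5 are satisfied and ¬x5 drops from the rest; 1 of the 2^4 = 16 assignments to the other variables satisfy what remains.
With x5 = False, by the same count on the reduced clause set, 1 assignment works.
(One model: x1=F, x2=F, x3=T, x4=F, x5=F.)
Total: 1 + 1 = 2.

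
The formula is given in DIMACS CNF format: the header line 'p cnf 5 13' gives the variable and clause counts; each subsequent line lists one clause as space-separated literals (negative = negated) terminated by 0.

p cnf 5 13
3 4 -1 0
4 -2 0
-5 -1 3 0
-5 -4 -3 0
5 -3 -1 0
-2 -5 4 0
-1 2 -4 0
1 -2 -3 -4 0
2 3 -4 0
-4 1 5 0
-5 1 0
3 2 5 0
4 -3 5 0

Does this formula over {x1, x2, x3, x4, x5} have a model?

Yes

Case x4 = True:
Case x5 = False:
(x1) alone gives x1 = True.
(¬x3) alone gives x3 = False.
(x2) alone gives x2 = True.
Every clause now holds.
A satisfying assignment: x1: True,  x2: True,  x3: False,  x4: True,  x5: False.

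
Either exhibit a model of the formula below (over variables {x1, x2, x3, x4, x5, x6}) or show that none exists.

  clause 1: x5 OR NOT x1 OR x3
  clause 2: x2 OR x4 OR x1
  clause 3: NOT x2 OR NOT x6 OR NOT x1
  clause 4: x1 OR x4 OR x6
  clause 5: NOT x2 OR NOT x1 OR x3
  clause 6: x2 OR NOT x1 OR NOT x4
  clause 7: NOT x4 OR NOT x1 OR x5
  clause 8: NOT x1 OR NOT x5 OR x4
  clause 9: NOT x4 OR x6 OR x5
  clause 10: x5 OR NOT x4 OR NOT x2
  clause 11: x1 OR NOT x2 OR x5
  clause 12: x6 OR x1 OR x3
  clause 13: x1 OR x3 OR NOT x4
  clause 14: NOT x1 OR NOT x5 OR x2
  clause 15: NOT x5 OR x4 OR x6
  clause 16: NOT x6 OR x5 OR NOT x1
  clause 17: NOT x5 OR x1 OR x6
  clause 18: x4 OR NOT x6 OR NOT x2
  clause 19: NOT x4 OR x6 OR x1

Case x5 = false:
Case x1 = true:
The clause (x3) is unit, so x3 = true.
The clause (NOT x4) is unit, so x4 = false.
The clause (NOT x6) is unit, so x6 = false.
No clause remains; x2 is free.

x1 ↦ true, x2 ↦ false, x3 ↦ true, x4 ↦ false, x5 ↦ false, x6 ↦ false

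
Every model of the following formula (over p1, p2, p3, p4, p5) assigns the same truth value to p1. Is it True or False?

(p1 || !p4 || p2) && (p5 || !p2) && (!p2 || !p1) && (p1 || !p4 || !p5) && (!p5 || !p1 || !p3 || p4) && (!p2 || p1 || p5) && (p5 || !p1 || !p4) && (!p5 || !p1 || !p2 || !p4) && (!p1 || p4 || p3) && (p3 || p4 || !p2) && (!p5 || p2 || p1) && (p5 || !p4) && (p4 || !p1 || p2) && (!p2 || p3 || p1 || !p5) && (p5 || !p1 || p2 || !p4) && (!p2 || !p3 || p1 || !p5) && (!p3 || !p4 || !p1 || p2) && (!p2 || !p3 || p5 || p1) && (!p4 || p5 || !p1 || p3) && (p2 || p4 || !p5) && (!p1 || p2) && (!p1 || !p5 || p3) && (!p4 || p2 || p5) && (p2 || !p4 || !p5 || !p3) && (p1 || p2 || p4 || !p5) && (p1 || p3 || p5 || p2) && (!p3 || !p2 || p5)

False

Suppose p1 = true.
From the singleton clause (!p2), p2 = false.
Now (p2) is unsatisfied and unit — conflict.
So every satisfying assignment has p1 = False.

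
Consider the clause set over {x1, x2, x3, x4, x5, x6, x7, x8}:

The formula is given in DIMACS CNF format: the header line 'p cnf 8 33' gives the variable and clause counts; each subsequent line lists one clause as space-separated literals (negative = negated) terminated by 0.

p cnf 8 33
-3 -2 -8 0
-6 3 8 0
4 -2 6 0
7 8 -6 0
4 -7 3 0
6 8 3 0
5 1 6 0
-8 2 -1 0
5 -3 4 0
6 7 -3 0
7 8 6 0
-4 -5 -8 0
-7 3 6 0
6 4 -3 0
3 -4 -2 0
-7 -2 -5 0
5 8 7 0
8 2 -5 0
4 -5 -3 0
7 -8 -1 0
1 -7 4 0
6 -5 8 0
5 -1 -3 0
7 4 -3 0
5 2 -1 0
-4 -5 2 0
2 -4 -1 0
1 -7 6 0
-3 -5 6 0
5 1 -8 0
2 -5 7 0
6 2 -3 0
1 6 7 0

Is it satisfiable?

Yes

Case x3 = True:
Case x2 = False:
The clause (x6) is unit, so x6 = True.
Case x7 = True:
Case x8 = False:
The clause (¬x5) is unit, so x5 = False.
The clause (x4) is unit, so x4 = True.
The clause (¬x1) is unit, so x1 = False.
Every clause now holds.
A satisfying assignment: x1 ↦ False; x2 ↦ False; x3 ↦ True; x4 ↦ True; x5 ↦ False; x6 ↦ True; x7 ↦ True; x8 ↦ False.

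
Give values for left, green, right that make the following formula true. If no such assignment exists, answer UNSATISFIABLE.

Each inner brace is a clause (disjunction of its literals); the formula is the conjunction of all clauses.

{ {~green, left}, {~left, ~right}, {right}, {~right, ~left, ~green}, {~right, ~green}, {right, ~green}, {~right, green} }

UNSATISFIABLE

Unit clause (right) forces right = 1.
Unit clause (~left) forces left = 0.
Unit clause (~green) forces green = 0.
But (green) is also a unit clause — contradiction.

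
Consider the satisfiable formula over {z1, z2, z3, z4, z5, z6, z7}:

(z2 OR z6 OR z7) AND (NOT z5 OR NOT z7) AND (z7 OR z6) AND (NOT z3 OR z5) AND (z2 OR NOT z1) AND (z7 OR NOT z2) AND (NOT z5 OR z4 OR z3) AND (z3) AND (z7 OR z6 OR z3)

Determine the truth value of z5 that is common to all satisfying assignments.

Suppose z5 = false.
From the singleton clause (NOT z3), z3 = false.
Now (z3) is unsatisfied and unit — conflict.
So every satisfying assignment has z5 = True.

True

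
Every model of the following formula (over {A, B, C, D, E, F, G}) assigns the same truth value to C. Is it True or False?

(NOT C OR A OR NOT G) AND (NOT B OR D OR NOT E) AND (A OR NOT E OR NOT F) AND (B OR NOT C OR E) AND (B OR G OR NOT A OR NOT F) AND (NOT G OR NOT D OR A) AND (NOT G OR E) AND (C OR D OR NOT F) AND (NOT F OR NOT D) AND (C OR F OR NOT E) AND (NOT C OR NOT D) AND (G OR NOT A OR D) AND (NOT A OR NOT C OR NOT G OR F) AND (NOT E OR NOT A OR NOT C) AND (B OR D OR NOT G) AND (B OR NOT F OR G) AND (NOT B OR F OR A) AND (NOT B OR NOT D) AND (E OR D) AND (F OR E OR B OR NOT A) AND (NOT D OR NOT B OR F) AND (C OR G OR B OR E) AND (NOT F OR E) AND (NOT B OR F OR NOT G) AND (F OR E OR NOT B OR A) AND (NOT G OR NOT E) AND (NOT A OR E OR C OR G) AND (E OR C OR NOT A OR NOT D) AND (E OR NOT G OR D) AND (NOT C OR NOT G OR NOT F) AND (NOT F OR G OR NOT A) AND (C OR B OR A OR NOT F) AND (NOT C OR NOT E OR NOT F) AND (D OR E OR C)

Suppose C = false.
Branch on G: set G = false.
Branch on D: set D = true.
From the singleton clause (NOT F), F = false.
From the singleton clause (NOT E), E = false.
From the singleton clause (NOT B), B = false.
That conflicts with the unit clause (B).
That branch fails; take D = false instead.
From the singleton clause (NOT F), F = false.
From the singleton clause (NOT E), E = false.
That conflicts with the unit clause (E).
Either choice for D ends in contradiction.
That branch fails; take G = true instead.
From the singleton clause (E), E = true.
That conflicts with the unit clause (NOT E).
Either choice for G ends in contradiction.
So every satisfying assignment has C = True.

True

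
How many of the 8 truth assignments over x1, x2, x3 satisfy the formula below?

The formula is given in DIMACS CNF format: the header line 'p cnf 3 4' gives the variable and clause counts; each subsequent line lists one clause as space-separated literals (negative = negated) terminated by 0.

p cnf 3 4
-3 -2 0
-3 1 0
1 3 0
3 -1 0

There are 2^3 = 8 truth assignments over (x1, x2, x3).
Check each against the 4 clauses (columns in the order x1, x2, x3):
  F F F  ✗ fails (x1 ∨ x3)
  F F T  ✗ fails (¬x3 ∨ x1)
  F T F  ✗ fails (x1 ∨ x3)
  F T T  ✗ fails (¬x3 ∨ ¬x2)
  T F F  ✗ fails (x3 ∨ ¬x1)
  T F T  ✓ satisfies all
  T T F  ✗ fails (x3 ∨ ¬x1)
  T T T  ✗ fails (¬x3 ∨ ¬x2)
1 of the 8 rows is a model.

1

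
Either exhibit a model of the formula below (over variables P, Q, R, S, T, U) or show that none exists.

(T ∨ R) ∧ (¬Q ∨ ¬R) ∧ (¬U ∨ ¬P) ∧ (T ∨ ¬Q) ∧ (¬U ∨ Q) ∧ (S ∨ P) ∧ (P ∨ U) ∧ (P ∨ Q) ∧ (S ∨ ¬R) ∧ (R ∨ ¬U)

P ↦ True, Q ↦ False, R ↦ False, S ↦ True, T ↦ True, U ↦ False

Suppose T = True.
Suppose Q = False.
Unit clause (¬U) forces U = False.
Unit clause (P) forces P = True.
Suppose S = True.
Every clause is now satisfied; R is unconstrained.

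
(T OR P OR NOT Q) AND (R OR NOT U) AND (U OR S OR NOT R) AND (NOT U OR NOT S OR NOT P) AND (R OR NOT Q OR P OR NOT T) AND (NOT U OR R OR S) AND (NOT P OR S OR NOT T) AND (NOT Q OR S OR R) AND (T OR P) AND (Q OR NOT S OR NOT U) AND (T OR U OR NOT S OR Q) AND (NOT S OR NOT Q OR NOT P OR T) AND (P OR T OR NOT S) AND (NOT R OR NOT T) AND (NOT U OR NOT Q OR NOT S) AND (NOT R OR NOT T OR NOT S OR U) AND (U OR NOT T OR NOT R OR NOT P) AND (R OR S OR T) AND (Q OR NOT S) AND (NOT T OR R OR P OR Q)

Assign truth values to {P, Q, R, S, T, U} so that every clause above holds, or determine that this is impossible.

P ↦ true, Q ↦ true, R ↦ true, S ↦ false, T ↦ false, U ↦ true

Suppose R = true.
(NOT T) alone gives T = false.
(P) alone gives P = true.
Suppose U = true.
(NOT S) alone gives S = false.
Every clause is now satisfied; Q is unconstrained.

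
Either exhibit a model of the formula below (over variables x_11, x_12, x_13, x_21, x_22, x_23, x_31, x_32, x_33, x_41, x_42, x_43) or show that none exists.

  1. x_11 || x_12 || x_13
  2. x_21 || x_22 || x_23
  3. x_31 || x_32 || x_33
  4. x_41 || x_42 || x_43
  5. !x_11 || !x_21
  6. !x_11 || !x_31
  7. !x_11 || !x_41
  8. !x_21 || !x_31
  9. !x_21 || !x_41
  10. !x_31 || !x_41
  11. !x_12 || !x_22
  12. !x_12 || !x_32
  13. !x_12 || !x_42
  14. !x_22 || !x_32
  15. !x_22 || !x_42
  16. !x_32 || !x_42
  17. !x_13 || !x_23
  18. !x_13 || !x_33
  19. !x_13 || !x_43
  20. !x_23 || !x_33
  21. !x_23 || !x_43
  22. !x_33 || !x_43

UNSATISFIABLE

Branch on x_11: set x_11 = false.
Branch on x_12: set x_12 = true.
Unit clause (!x_22) forces x_22 = false.
Unit clause (!x_32) forces x_32 = false.
Unit clause (!x_42) forces x_42 = false.
Branch on x_21: set x_21 = true.
Unit clause (!x_31) forces x_31 = false.
Unit clause (x_33) forces x_33 = true.
Unit clause (!x_41) forces x_41 = false.
Unit clause (x_43) forces x_43 = true.
Now (!x_43) is unsatisfied and unit — conflict.
So x_21 must be the other value — set x_21 = false.
Unit clause (x_23) forces x_23 = true.
Unit clause (!x_13) forces x_13 = false.
Unit clause (!x_33) forces x_33 = false.
Unit clause (x_31) forces x_31 = true.
Unit clause (!x_41) forces x_41 = false.
Unit clause (x_43) forces x_43 = true.
Now (!x_43) is unsatisfied and unit — conflict.
Both values of x_21 lead to a conflict.
So x_12 must be the other value — set x_12 = false.
Unit clause (x_13) forces x_13 = true.
Unit clause (!x_23) forces x_23 = false.
Unit clause (!x_33) forces x_33 = false.
Unit clause (!x_43) forces x_43 = false.
Branch on x_21: set x_21 = true.
Unit clause (!x_31) forces x_31 = false.
Unit clause (x_32) forces x_32 = true.
Unit clause (!x_41) forces x_41 = false.
Unit clause (x_42) forces x_42 = true.
Now (!x_42) is unsatisfied and unit — conflict.
So x_21 must be the other value — set x_21 = false.
Unit clause (x_22) forces x_22 = true.
Unit clause (!x_32) forces x_32 = false.
Unit clause (x_31) forces x_31 = true.
Unit clause (!x_41) forces x_41 = false.
Unit clause (x_42) forces x_42 = true.
Now (!x_42) is unsatisfied and unit — conflict.
Both values of x_21 lead to a conflict.
Both values of x_12 lead to a conflict.
So x_11 must be the other value — set x_11 = true.
Unit clause (!x_21) forces x_21 = false.
Unit clause (!x_31) forces x_31 = false.
Unit clause (!x_41) forces x_41 = false.
Branch on x_22: set x_22 = true.
Unit clause (!x_12) forces x_12 = false.
Unit clause (!x_32) forces x_32 = false.
Unit clause (x_33) forces x_33 = true.
Unit clause (!x_42) forces x_42 = false.
Unit clause (x_43) forces x_43 = true.
Now (!x_43) is unsatisfied and unit — conflict.
So x_22 must be the other value — set x_22 = false.
Unit clause (x_23) forces x_23 = true.
Unit clause (!x_13) forces x_13 = false.
Unit clause (!x_33) forces x_33 = false.
Unit clause (x_32) forces x_32 = true.
Unit clause (!x_12) forces x_12 = false.
Unit clause (!x_42) forces x_42 = false.
Unit clause (x_43) forces x_43 = true.
Now (!x_43) is unsatisfied and unit — conflict.
Both values of x_22 lead to a conflict.
Both values of x_11 lead to a conflict.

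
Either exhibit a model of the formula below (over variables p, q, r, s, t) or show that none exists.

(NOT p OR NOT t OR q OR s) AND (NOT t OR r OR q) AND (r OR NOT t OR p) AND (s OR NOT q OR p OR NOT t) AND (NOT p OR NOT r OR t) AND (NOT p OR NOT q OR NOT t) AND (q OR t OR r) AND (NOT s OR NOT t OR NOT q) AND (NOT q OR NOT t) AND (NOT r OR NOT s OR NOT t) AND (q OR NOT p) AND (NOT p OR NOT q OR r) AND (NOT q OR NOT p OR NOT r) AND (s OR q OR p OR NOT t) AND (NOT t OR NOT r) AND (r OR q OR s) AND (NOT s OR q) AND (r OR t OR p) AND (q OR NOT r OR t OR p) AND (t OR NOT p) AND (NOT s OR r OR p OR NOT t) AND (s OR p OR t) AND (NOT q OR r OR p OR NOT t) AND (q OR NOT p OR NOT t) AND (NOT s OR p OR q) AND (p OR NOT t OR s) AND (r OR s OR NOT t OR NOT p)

Case q = true:
The clause (NOT t) is unit, so t = false.
The clause (NOT p) is unit, so p = false.
The clause (r) is unit, so r = true.
The clause (s) is unit, so s = true.
All clauses are satisfied.

p ↦ false; q ↦ true; r ↦ true; s ↦ true; t ↦ false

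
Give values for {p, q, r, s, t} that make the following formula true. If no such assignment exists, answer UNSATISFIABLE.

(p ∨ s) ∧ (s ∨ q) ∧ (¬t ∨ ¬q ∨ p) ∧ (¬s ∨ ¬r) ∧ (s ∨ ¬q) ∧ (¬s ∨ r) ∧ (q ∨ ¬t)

UNSATISFIABLE

Case p = True:
Case s = True:
The clause (¬r) is unit, so r = False.
That conflicts with the unit clause (r).
Backtrack on s: now try s = False.
The clause (q) is unit, so q = True.
That conflicts with the unit clause (¬q).
Either choice for s ends in contradiction.
Backtrack on p: now try p = False.
The clause (s) is unit, so s = True.
The clause (¬r) is unit, so r = False.
That conflicts with the unit clause (r).
Either choice for p ends in contradiction.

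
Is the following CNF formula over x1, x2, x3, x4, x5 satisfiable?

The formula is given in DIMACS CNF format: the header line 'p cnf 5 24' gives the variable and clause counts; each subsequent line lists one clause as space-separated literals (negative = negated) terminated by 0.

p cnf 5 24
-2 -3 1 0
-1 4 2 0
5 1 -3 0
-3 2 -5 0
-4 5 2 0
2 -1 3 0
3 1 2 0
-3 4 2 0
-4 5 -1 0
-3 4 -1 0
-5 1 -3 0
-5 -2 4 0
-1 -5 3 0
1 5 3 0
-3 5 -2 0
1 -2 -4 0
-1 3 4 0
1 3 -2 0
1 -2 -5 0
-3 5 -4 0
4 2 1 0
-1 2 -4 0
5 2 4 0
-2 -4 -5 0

Unsatisfiable

Suppose x2 = False.
Suppose x1 = False.
(x3) alone gives x3 = True.
(x5) alone gives x5 = True.
But (¬x5) is also a unit clause — contradiction.
Undo x1 and try x1 = True.
(x4) alone gives x4 = True.
But (¬x4) is also a unit clause — contradiction.
Either choice for x1 ends in contradiction.
Undo x2 and try x2 = True.
Suppose x3 = False.
(x1) alone gives x1 = True.
(¬x5) alone gives x5 = False.
(¬x4) alone gives x4 = False.
But (x4) is also a unit clause — contradiction.
Undo x3 and try x3 = True.
(x1) alone gives x1 = True.
(x4) alone gives x4 = True.
(x5) alone gives x5 = True.
But (¬x5) is also a unit clause — contradiction.
Either choice for x3 ends in contradiction.
Either choice for x2 ends in contradiction.
No assignment satisfies every clause.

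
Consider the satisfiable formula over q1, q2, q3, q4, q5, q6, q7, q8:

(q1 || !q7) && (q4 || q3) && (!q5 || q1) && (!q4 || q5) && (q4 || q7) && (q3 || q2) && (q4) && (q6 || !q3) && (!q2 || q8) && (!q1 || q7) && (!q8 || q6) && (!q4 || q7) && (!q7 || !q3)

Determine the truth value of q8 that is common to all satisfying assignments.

True

Suppose q8 = false.
Unit clause (q4) forces q4 = true.
Unit clause (q5) forces q5 = true.
Unit clause (q1) forces q1 = true.
Unit clause (!q2) forces q2 = false.
Unit clause (q3) forces q3 = true.
Unit clause (q6) forces q6 = true.
Unit clause (q7) forces q7 = true.
That conflicts with the unit clause (!q7).
So every satisfying assignment has q8 = True.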